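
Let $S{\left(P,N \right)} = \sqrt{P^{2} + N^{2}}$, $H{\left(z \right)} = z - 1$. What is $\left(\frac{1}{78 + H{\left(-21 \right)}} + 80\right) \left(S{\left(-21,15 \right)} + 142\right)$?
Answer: $\frac{318151}{28} + \frac{13443 \sqrt{74}}{56} \approx 13428.0$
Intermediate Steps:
$H{\left(z \right)} = -1 + z$ ($H{\left(z \right)} = z - 1 = -1 + z$)
$S{\left(P,N \right)} = \sqrt{N^{2} + P^{2}}$
$\left(\frac{1}{78 + H{\left(-21 \right)}} + 80\right) \left(S{\left(-21,15 \right)} + 142\right) = \left(\frac{1}{78 - 22} + 80\right) \left(\sqrt{15^{2} + \left(-21\right)^{2}} + 142\right) = \left(\frac{1}{78 - 22} + 80\right) \left(\sqrt{225 + 441} + 142\right) = \left(\frac{1}{56} + 80\right) \left(\sqrt{666} + 142\right) = \left(\frac{1}{56} + 80\right) \left(3 \sqrt{74} + 142\right) = \frac{4481 \left(142 + 3 \sqrt{74}\right)}{56} = \frac{318151}{28} + \frac{13443 \sqrt{74}}{56}$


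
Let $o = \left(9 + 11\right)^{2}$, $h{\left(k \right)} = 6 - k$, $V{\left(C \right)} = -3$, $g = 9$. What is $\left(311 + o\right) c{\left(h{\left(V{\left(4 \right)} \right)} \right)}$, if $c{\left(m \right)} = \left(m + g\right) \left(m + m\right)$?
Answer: $230364$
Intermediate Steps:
$c{\left(m \right)} = 2 m \left(9 + m\right)$ ($c{\left(m \right)} = \left(m + 9\right) \left(m + m\right) = \left(9 + m\right) 2 m = 2 m \left(9 + m\right)$)
$o = 400$ ($o = 20^{2} = 400$)
$\left(311 + o\right) c{\left(h{\left(V{\left(4 \right)} \right)} \right)} = \left(311 + 400\right) 2 \left(6 - -3\right) \left(9 + \left(6 - -3\right)\right) = 711 \cdot 2 \left(6 + 3\right) \left(9 + \left(6 + 3\right)\right) = 711 \cdot 2 \cdot 9 \left(9 + 9\right) = 711 \cdot 2 \cdot 9 \cdot 18 = 711 \cdot 324 = 230364$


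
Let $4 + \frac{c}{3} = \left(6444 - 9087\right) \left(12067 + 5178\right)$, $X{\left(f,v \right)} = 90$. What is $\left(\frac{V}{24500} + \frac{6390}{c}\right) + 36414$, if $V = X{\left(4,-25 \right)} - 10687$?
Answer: $\frac{40662091471114217}{1116674205500} \approx 36414.0$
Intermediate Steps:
$c = -136735617$ ($c = -12 + 3 \left(6444 - 9087\right) \left(12067 + 5178\right) = -12 + 3 \left(\left(-2643\right) 17245\right) = -12 + 3 \left(-45578535\right) = -12 - 136735605 = -136735617$)
$V = -10597$ ($V = 90 - 10687 = -10597$)
$\left(\frac{V}{24500} + \frac{6390}{c}\right) + 36414 = \left(- \frac{10597}{24500} + \frac{6390}{-136735617}\right) + 36414 = \left(\left(-10597\right) \frac{1}{24500} + 6390 \left(- \frac{1}{136735617}\right)\right) + 36414 = \left(- \frac{10597}{24500} - \frac{2130}{45578539}\right) + 36414 = - \frac{483047962783}{1116674205500} + 36414 = \frac{40662091471114217}{1116674205500}$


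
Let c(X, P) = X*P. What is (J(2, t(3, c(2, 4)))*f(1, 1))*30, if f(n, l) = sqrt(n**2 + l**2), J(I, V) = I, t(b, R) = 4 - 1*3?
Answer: 60*sqrt(2) ≈ 84.853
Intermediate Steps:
c(X, P) = P*X
t(b, R) = 1 (t(b, R) = 4 - 3 = 1)
f(n, l) = sqrt(l**2 + n**2)
(J(2, t(3, c(2, 4)))*f(1, 1))*30 = (2*sqrt(1**2 + 1**2))*30 = (2*sqrt(1 + 1))*30 = (2*sqrt(2))*30 = 60*sqrt(2)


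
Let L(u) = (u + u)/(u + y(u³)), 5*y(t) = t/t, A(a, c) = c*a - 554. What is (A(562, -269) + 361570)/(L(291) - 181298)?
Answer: -152762064/131983489 ≈ -1.1574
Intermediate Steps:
A(a, c) = -554 + a*c (A(a, c) = a*c - 554 = -554 + a*c)
y(t) = ⅕ (y(t) = (t/t)/5 = (⅕)*1 = ⅕)
L(u) = 2*u/(⅕ + u) (L(u) = (u + u)/(u + ⅕) = (2*u)/(⅕ + u) = 2*u/(⅕ + u))
(A(562, -269) + 361570)/(L(291) - 181298) = ((-554 + 562*(-269)) + 361570)/(10*291/(1 + 5*291) - 181298) = ((-554 - 151178) + 361570)/(10*291/(1 + 1455) - 181298) = (-151732 + 361570)/(10*291/1456 - 181298) = 209838/(10*291*(1/1456) - 181298) = 209838/(1455/728 - 181298) = 209838/(-131983489/728) = 209838*(-728/131983489) = -152762064/131983489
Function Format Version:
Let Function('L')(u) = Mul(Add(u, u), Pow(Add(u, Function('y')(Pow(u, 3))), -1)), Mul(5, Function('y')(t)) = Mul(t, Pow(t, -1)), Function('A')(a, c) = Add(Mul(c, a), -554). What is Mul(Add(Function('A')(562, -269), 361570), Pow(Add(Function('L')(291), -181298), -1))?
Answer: Rational(-152762064, 131983489) ≈ -1.1574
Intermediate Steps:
Function('A')(a, c) = Add(-554, Mul(a, c)) (Function('A')(a, c) = Add(Mul(a, c), -554) = Add(-554, Mul(a, c)))
Function('y')(t) = Rational(1, 5) (Function('y')(t) = Mul(Rational(1, 5), Mul(t, Pow(t, -1))) = Mul(Rational(1, 5), 1) = Rational(1, 5))
Function('L')(u) = Mul(2, u, Pow(Add(Rational(1, 5), u), -1)) (Function('L')(u) = Mul(Add(u, u), Pow(Add(u, Rational(1, 5)), -1)) = Mul(Mul(2, u), Pow(Add(Rational(1, 5), u), -1)) = Mul(2, u, Pow(Add(Rational(1, 5), u), -1)))
Mul(Add(Function('A')(562, -269), 361570), Pow(Add(Function('L')(291), -181298), -1)) = Mul(Add(Add(-554, Mul(562, -269)), 361570), Pow(Add(Mul(10, 291, Pow(Add(1, Mul(5, 291)), -1)), -181298), -1)) = Mul(Add(Add(-554, -151178), 361570), Pow(Add(Mul(10, 291, Pow(Add(1, 1455), -1)), -181298), -1)) = Mul(Add(-151732, 361570), Pow(Add(Mul(10, 291, Pow(1456, -1)), -181298), -1)) = Mul(209838, Pow(Add(Mul(10, 291, Rational(1, 1456)), -181298), -1)) = Mul(209838, Pow(Add(Rational(1455, 728), -181298), -1)) = Mul(209838, Pow(Rational(-131983489, 728), -1)) = Mul(209838, Rational(-728, 131983489)) = Rational(-152762064, 131983489)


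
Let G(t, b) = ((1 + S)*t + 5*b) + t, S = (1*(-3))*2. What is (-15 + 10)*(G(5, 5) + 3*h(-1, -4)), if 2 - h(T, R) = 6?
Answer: 35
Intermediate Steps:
S = -6 (S = -3*2 = -6)
h(T, R) = -4 (h(T, R) = 2 - 1*6 = 2 - 6 = -4)
G(t, b) = -4*t + 5*b (G(t, b) = ((1 - 6)*t + 5*b) + t = (-5*t + 5*b) + t = -4*t + 5*b)
(-15 + 10)*(G(5, 5) + 3*h(-1, -4)) = (-15 + 10)*((-4*5 + 5*5) + 3*(-4)) = -5*((-20 + 25) - 12) = -5*(5 - 12) = -5*(-7) = 35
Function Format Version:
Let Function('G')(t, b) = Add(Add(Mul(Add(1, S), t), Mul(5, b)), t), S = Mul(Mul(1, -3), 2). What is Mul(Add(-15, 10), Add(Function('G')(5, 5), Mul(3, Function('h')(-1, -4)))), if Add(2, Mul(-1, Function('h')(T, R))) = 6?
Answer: 35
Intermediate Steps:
S = -6 (S = Mul(-3, 2) = -6)
Function('h')(T, R) = -4 (Function('h')(T, R) = Add(2, Mul(-1, 6)) = Add(2, -6) = -4)
Function('G')(t, b) = Add(Mul(-4, t), Mul(5, b)) (Function('G')(t, b) = Add(Add(Mul(Add(1, -6), t), Mul(5, b)), t) = Add(Add(Mul(-5, t), Mul(5, b)), t) = Add(Mul(-4, t), Mul(5, b)))
Mul(Add(-15, 10), Add(Function('G')(5, 5), Mul(3, Function('h')(-1, -4)))) = Mul(Add(-15, 10), Add(Add(Mul(-4, 5), Mul(5, 5)), Mul(3, -4))) = Mul(-5, Add(Add(-20, 25), -12)) = Mul(-5, Add(5, -12)) = Mul(-5, -7) = 35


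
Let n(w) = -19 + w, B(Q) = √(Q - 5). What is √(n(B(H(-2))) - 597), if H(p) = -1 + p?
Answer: √(-616 + 2*I*√2) ≈ 0.05698 + 24.819*I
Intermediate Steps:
B(Q) = √(-5 + Q)
√(n(B(H(-2))) - 597) = √((-19 + √(-5 + (-1 - 2))) - 597) = √((-19 + √(-5 - 3)) - 597) = √((-19 + √(-8)) - 597) = √((-19 + 2*I*√2) - 597) = √(-616 + 2*I*√2)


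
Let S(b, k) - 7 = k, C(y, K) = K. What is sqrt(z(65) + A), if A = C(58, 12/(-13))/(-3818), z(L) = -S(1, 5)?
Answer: I*sqrt(7390452966)/24817 ≈ 3.4641*I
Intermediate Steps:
S(b, k) = 7 + k
z(L) = -12 (z(L) = -(7 + 5) = -1*12 = -12)
A = 6/24817 (A = (12/(-13))/(-3818) = (12*(-1/13))*(-1/3818) = -12/13*(-1/3818) = 6/24817 ≈ 0.00024177)
sqrt(z(65) + A) = sqrt(-12 + 6/24817) = sqrt(-297798/24817) = I*sqrt(7390452966)/24817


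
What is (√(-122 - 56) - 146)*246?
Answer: -35916 + 246*I*√178 ≈ -35916.0 + 3282.1*I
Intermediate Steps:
(√(-122 - 56) - 146)*246 = (√(-178) - 146)*246 = (I*√178 - 146)*246 = (-146 + I*√178)*246 = -35916 + 246*I*√178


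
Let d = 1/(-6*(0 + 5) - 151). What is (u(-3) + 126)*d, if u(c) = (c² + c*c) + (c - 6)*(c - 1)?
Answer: -180/181 ≈ -0.99448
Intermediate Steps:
u(c) = 2*c² + (-1 + c)*(-6 + c) (u(c) = (c² + c²) + (-6 + c)*(-1 + c) = 2*c² + (-1 + c)*(-6 + c))
d = -1/181 (d = 1/(-6*5 - 151) = 1/(-30 - 151) = 1/(-181) = -1/181 ≈ -0.0055249)
(u(-3) + 126)*d = ((6 - 7*(-3) + 3*(-3)²) + 126)*(-1/181) = ((6 + 21 + 3*9) + 126)*(-1/181) = ((6 + 21 + 27) + 126)*(-1/181) = (54 + 126)*(-1/181) = 180*(-1/181) = -180/181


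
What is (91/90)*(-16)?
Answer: -728/45 ≈ -16.178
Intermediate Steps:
(91/90)*(-16) = -728/45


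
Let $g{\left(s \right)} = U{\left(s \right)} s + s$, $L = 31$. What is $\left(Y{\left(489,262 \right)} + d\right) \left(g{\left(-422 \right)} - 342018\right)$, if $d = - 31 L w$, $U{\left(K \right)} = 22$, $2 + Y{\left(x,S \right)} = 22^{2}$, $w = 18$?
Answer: $5914590784$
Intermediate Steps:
$Y{\left(x,S \right)} = 482$ ($Y{\left(x,S \right)} = -2 + 22^{2} = -2 + 484 = 482$)
$g{\left(s \right)} = 23 s$ ($g{\left(s \right)} = 22 s + s = 23 s$)
$d = -17298$ ($d = \left(-31\right) 31 \cdot 18 = \left(-961\right) 18 = -17298$)
$\left(Y{\left(489,262 \right)} + d\right) \left(g{\left(-422 \right)} - 342018\right) = \left(482 - 17298\right) \left(23 \left(-422\right) - 342018\right) = - 16816 \left(-9706 - 342018\right) = \left(-16816\right) \left(-351724\right) = 5914590784$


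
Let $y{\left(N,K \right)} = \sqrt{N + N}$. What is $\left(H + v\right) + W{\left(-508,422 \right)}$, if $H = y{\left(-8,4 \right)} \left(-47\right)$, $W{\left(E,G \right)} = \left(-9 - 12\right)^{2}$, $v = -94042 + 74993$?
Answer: $-18608 - 188 i \approx -18608.0 - 188.0 i$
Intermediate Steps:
$v = -19049$
$W{\left(E,G \right)} = 441$ ($W{\left(E,G \right)} = \left(-21\right)^{2} = 441$)
$y{\left(N,K \right)} = \sqrt{2} \sqrt{N}$ ($y{\left(N,K \right)} = \sqrt{2 N} = \sqrt{2} \sqrt{N}$)
$H = - 188 i$ ($H = \sqrt{2} \sqrt{-8} \left(-47\right) = \sqrt{2} \cdot 2 i \sqrt{2} \left(-47\right) = 4 i \left(-47\right) = - 188 i \approx - 188.0 i$)
$\left(H + v\right) + W{\left(-508,422 \right)} = \left(- 188 i - 19049\right) + 441 = \left(-19049 - 188 i\right) + 441 = -18608 - 188 i$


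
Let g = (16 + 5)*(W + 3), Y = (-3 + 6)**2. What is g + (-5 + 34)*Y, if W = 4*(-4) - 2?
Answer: -54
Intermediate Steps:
W = -18 (W = -16 - 2 = -18)
Y = 9 (Y = 3**2 = 9)
g = -315 (g = (16 + 5)*(-18 + 3) = 21*(-15) = -315)
g + (-5 + 34)*Y = -315 + (-5 + 34)*9 = -315 + 29*9 = -315 + 261 = -54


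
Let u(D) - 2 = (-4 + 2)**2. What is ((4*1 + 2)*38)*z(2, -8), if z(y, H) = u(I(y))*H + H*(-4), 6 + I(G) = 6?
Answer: -3648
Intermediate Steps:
I(G) = 0 (I(G) = -6 + 6 = 0)
u(D) = 6 (u(D) = 2 + (-4 + 2)**2 = 2 + (-2)**2 = 2 + 4 = 6)
z(y, H) = 2*H (z(y, H) = 6*H + H*(-4) = 6*H - 4*H = 2*H)
((4*1 + 2)*38)*z(2, -8) = ((4*1 + 2)*38)*(2*(-8)) = ((4 + 2)*38)*(-16) = (6*38)*(-16) = 228*(-16) = -3648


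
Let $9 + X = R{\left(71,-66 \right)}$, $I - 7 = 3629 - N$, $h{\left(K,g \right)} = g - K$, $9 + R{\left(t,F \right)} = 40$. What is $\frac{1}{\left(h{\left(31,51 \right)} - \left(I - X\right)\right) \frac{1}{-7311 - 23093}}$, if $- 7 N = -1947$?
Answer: $\frac{212828}{23211} \approx 9.1693$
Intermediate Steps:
$N = \frac{1947}{7}$ ($N = \left(- \frac{1}{7}\right) \left(-1947\right) = \frac{1947}{7} \approx 278.14$)
$R{\left(t,F \right)} = 31$ ($R{\left(t,F \right)} = -9 + 40 = 31$)
$I = \frac{23505}{7}$ ($I = 7 + \left(3629 - \frac{1947}{7}\right) = 7 + \frac{23456}{7} = \frac{23505}{7} \approx 3357.9$)
$X = 22$ ($X = -9 + 31 = 22$)
$\frac{1}{\left(h{\left(31,51 \right)} - \left(I - X\right)\right) \frac{1}{-7311 - 23093}} = \frac{1}{\left(\left(51 - 31\right) + \left(22 - \frac{23505}{7}\right)\right) \frac{1}{-7311 - 23093}} = \frac{1}{\left(\left(51 - 31\right) + \left(22 - \frac{23505}{7}\right)\right) \frac{1}{-30404}} = \frac{1}{\left(20 - \frac{23351}{7}\right) \left(- \frac{1}{30404}\right)} = \frac{1}{\left(- \frac{23211}{7}\right) \left(- \frac{1}{30404}\right)} = \frac{1}{\frac{23211}{212828}} = \frac{212828}{23211}$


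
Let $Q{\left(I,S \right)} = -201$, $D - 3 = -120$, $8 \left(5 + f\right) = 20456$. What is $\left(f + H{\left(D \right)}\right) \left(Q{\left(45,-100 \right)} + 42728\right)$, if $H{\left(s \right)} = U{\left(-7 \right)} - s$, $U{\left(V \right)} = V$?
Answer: $113206874$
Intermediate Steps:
$f = 2552$ ($f = -5 + \frac{1}{8} \cdot 20456 = -5 + 2557 = 2552$)
$D = -117$ ($D = 3 - 120 = -117$)
$H{\left(s \right)} = -7 - s$
$\left(f + H{\left(D \right)}\right) \left(Q{\left(45,-100 \right)} + 42728\right) = \left(2552 - -110\right) \left(-201 + 42728\right) = \left(2552 + \left(-7 + 117\right)\right) 42527 = \left(2552 + 110\right) 42527 = 2662 \cdot 42527 = 113206874$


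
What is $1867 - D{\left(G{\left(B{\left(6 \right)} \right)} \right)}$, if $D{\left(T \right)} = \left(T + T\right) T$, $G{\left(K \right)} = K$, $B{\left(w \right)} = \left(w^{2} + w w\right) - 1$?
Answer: $-8215$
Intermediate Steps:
$B{\left(w \right)} = -1 + 2 w^{2}$ ($B{\left(w \right)} = \left(w^{2} + w^{2}\right) - 1 = 2 w^{2} - 1 = -1 + 2 w^{2}$)
$D{\left(T \right)} = 2 T^{2}$ ($D{\left(T \right)} = 2 T T = 2 T^{2}$)
$1867 - D{\left(G{\left(B{\left(6 \right)} \right)} \right)} = 1867 - 2 \left(-1 + 2 \cdot 6^{2}\right)^{2} = 1867 - 2 \left(-1 + 2 \cdot 36\right)^{2} = 1867 - 2 \left(-1 + 72\right)^{2} = 1867 - 2 \cdot 71^{2} = 1867 - 2 \cdot 5041 = 1867 - 10082 = -8215$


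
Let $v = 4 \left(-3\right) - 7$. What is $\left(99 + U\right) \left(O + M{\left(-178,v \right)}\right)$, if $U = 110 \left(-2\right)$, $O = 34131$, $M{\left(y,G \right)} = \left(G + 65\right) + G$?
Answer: $-4133118$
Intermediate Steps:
$v = -19$ ($v = -12 - 7 = -19$)
$M{\left(y,G \right)} = 65 + 2 G$ ($M{\left(y,G \right)} = \left(65 + G\right) + G = 65 + 2 G$)
$U = -220$
$\left(99 + U\right) \left(O + M{\left(-178,v \right)}\right) = \left(99 - 220\right) \left(34131 + \left(65 + 2 \left(-19\right)\right)\right) = - 121 \left(34131 + \left(65 - 38\right)\right) = - 121 \left(34131 + 27\right) = \left(-121\right) 34158 = -4133118$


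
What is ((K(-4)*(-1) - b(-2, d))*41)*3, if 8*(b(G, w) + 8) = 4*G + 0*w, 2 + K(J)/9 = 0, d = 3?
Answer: 3321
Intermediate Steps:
K(J) = -18 (K(J) = -18 + 9*0 = -18 + 0 = -18)
b(G, w) = -8 + G/2 (b(G, w) = -8 + (4*G + 0*w)/8 = -8 + (4*G + 0)/8 = -8 + (4*G)/8 = -8 + G/2)
((K(-4)*(-1) - b(-2, d))*41)*3 = ((-18*(-1) - (-8 + (1/2)*(-2)))*41)*3 = ((18 - (-8 - 1))*41)*3 = ((18 - 1*(-9))*41)*3 = ((18 + 9)*41)*3 = (27*41)*3 = 1107*3 = 3321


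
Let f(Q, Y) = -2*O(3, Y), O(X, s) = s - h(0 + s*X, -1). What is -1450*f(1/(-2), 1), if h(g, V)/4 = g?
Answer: -31900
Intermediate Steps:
h(g, V) = 4*g
O(X, s) = s - 4*X*s (O(X, s) = s - 4*(0 + s*X) = s - 4*(0 + X*s) = s - 4*X*s)
f(Q, Y) = 22*Y (f(Q, Y) = -2*Y*(1 - 4*3) = -2*Y*(1 - 12) = -2*Y*(-11) = -(-22)*Y = 22*Y)
-1450*f(1/(-2), 1) = -31900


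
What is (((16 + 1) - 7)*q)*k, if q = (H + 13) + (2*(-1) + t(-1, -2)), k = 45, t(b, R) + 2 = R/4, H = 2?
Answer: 4725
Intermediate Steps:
t(b, R) = -2 + R/4
q = 21/2 (q = (2 + 13) + (2*(-1) + (-2 + (¼)*(-2))) = 15 + (-2 + (-2 - ½)) = 15 + (-2 - 5/2) = 15 - 9/2 = 21/2 ≈ 10.500)
(((16 + 1) - 7)*q)*k = (((16 + 1) - 7)*(21/2))*45 = ((17 - 7)*(21/2))*45 = (10*(21/2))*45 = 105*45 = 4725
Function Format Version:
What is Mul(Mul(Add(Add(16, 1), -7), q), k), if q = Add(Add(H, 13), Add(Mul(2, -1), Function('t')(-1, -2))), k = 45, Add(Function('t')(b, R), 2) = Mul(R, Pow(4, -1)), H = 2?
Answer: 4725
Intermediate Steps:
Function('t')(b, R) = Add(-2, Mul(Rational(1, 4), R)) (Function('t')(b, R) = Add(-2, Mul(R, Pow(4, -1))) = Add(-2, Mul(R, Rational(1, 4))) = Add(-2, Mul(Rational(1, 4), R)))
q = Rational(21, 2) (q = Add(Add(2, 13), Add(Mul(2, -1), Add(-2, Mul(Rational(1, 4), -2)))) = Add(15, Add(-2, Add(-2, Rational(-1, 2)))) = Add(15, Add(-2, Rational(-5, 2))) = Add(15, Rational(-9, 2)) = Rational(21, 2) ≈ 10.500)
Mul(Mul(Add(Add(16, 1), -7), q), k) = Mul(Mul(Add(Add(16, 1), -7), Rational(21, 2)), 45) = Mul(Mul(Add(17, -7), Rational(21, 2)), 45) = Mul(Mul(10, Rational(21, 2)), 45) = Mul(105, 45) = 4725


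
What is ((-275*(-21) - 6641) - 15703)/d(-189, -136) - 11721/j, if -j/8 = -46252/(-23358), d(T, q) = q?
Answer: 2710297197/3145136 ≈ 861.74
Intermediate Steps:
j = -185008/11679 (j = -(-370016)/(-23358) = -(-370016)*(-1)/23358 = -8*23126/11679 = -185008/11679 ≈ -15.841)
((-275*(-21) - 6641) - 15703)/d(-189, -136) - 11721/j = ((-275*(-21) - 6641) - 15703)/(-136) - 11721/(-185008/11679) = ((5775 - 6641) - 15703)*(-1/136) - 11721*(-11679/185008) = (-866 - 15703)*(-1/136) + 136889559/185008 = -16569*(-1/136) + 136889559/185008 = 16569/136 + 136889559/185008 = 2710297197/3145136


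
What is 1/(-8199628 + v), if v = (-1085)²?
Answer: -1/7022403 ≈ -1.4240e-7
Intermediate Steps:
v = 1177225
1/(-8199628 + v) = 1/(-8199628 + 1177225) = 1/(-7022403) = -1/7022403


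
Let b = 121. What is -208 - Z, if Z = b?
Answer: -329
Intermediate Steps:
Z = 121
-208 - Z = -208 - 1*121 = -208 - 121 = -329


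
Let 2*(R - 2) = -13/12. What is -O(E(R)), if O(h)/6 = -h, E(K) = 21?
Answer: 126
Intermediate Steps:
R = 35/24 (R = 2 + (-13/12)/2 = 2 + (-13*1/12)/2 = 2 + (1/2)*(-13/12) = 2 - 13/24 = 35/24 ≈ 1.4583)
O(h) = -6*h (O(h) = 6*(-h) = -6*h)
-O(E(R)) = -(-6)*21 = -1*(-126) = 126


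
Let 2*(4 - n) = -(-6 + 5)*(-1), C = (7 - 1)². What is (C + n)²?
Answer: 6561/4 ≈ 1640.3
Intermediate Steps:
C = 36 (C = 6² = 36)
n = 9/2 (n = 4 - (-1)*(-6 + 5)*(-1)/2 = 4 - (-1)*(-1*(-1))/2 = 4 - (-1)/2 = 4 - ½*(-1) = 4 + ½ = 9/2 ≈ 4.5000)
(C + n)² = (36 + 9/2)² = (81/2)² = 6561/4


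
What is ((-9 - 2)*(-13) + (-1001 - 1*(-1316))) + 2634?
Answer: 3092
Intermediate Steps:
((-9 - 2)*(-13) + (-1001 - 1*(-1316))) + 2634 = (-11*(-13) + (-1001 + 1316)) + 2634 = (143 + 315) + 2634 = 458 + 2634 = 3092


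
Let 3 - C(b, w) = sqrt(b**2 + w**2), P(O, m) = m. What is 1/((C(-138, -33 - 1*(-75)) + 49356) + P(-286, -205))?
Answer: 24577/1208047454 + 51*sqrt(2)/1208047454 ≈ 2.0404e-5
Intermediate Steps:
C(b, w) = 3 - sqrt(b**2 + w**2)
1/((C(-138, -33 - 1*(-75)) + 49356) + P(-286, -205)) = 1/(((3 - sqrt((-138)**2 + (-33 - 1*(-75))**2)) + 49356) - 205) = 1/(((3 - sqrt(19044 + (-33 + 75)**2)) + 49356) - 205) = 1/(((3 - sqrt(19044 + 42**2)) + 49356) - 205) = 1/(((3 - sqrt(19044 + 1764)) + 49356) - 205) = 1/(((3 - sqrt(20808)) + 49356) - 205) = 1/(((3 - 102*sqrt(2)) + 49356) - 205) = 1/((49359 - 102*sqrt(2)) - 205) = 1/(49154 - 102*sqrt(2))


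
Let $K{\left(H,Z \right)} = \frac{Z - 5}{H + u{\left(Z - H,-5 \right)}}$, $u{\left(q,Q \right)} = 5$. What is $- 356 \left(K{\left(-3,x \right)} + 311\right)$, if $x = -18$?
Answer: $-106622$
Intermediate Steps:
$K{\left(H,Z \right)} = \frac{-5 + Z}{5 + H}$ ($K{\left(H,Z \right)} = \frac{Z - 5}{H + 5} = \frac{-5 + Z}{5 + H}$)
$- 356 \left(K{\left(-3,x \right)} + 311\right) = - 356 \left(\frac{-5 - 18}{5 - 3} + 311\right) = - 356 \left(\frac{1}{2} \left(-23\right) + 311\right) = - 356 \left(- \frac{23}{2} + 311\right) = \left(-356\right) \frac{599}{2} = -106622$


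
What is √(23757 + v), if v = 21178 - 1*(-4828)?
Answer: √49763 ≈ 223.08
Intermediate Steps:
v = 26006 (v = 21178 + 4828 = 26006)
√(23757 + v) = √(23757 + 26006) = √49763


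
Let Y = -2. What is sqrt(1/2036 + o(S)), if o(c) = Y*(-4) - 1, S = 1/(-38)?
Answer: sqrt(7254777)/1018 ≈ 2.6458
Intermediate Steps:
S = -1/38 ≈ -0.026316
o(c) = 7 (o(c) = -2*(-4) - 1 = 8 - 1 = 7)
sqrt(1/2036 + o(S)) = sqrt(1/2036 + 7) = sqrt(14253/2036) = sqrt(7254777)/1018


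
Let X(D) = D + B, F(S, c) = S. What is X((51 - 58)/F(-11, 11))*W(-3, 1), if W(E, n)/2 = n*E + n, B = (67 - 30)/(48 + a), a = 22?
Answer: -1794/385 ≈ -4.6597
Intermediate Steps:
B = 37/70 (B = (67 - 30)/(48 + 22) = 37/70 ≈ 0.52857)
W(E, n) = 2*n + 2*E*n (W(E, n) = 2*(n*E + n) = 2*(E*n + n) = 2*(n + E*n) = 2*n + 2*E*n)
X(D) = 37/70 + D (X(D) = D + 37/70 = 37/70 + D)
X((51 - 58)/F(-11, 11))*W(-3, 1) = (37/70 + (51 - 58)/(-11))*(2*1*(1 - 3)) = (37/70 - 7*(-1/11))*(2*1*(-2)) = (37/70 + 7/11)*(-4) = (897/770)*(-4) = -1794/385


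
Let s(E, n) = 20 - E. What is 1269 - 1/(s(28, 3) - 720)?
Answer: 923833/728 ≈ 1269.0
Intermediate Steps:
1269 - 1/(s(28, 3) - 720) = 1269 - 1/((20 - 1*28) - 720) = 1269 - 1/((20 - 28) - 720) = 1269 - 1/(-8 - 720) = 1269 - 1/(-728) = 1269 - 1*(-1/728) = 1269 + 1/728 = 923833/728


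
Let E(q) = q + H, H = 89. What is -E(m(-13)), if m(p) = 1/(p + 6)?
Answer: -622/7 ≈ -88.857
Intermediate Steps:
m(p) = 1/(6 + p)
E(q) = 89 + q (E(q) = q + 89 = 89 + q)
-E(m(-13)) = -(89 + 1/(6 - 13)) = -(89 + 1/(-7)) = -(89 - ⅐) = -1*622/7 = -622/7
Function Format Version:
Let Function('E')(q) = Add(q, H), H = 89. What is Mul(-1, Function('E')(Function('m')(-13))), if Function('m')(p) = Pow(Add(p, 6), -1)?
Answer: Rational(-622, 7) ≈ -88.857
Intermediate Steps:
Function('m')(p) = Pow(Add(6, p), -1)
Function('E')(q) = Add(89, q) (Function('E')(q) = Add(q, 89) = Add(89, q))
Mul(-1, Function('E')(Function('m')(-13))) = Mul(-1, Add(89, Pow(Add(6, -13), -1))) = Mul(-1, Add(89, Pow(-7, -1))) = Mul(-1, Add(89, Rational(-1, 7))) = Mul(-1, Rational(622, 7)) = Rational(-622, 7)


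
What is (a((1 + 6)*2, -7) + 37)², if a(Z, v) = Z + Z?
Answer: 4225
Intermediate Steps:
a(Z, v) = 2*Z
(a((1 + 6)*2, -7) + 37)² = (2*((1 + 6)*2) + 37)² = (2*(7*2) + 37)² = (2*14 + 37)² = (28 + 37)² = 65² = 4225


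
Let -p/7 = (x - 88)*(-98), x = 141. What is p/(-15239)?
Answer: -742/311 ≈ -2.3859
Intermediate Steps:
p = 36358 (p = -7*(141 - 88)*(-98) = -371*(-98) = -7*(-5194) = 36358)
p/(-15239) = 36358/(-15239) = 36358*(-1/15239) = -742/311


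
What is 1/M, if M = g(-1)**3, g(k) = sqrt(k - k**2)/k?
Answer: -I*sqrt(2)/4 ≈ -0.35355*I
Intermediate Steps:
g(k) = sqrt(k - k**2)/k
M = 2*I*sqrt(2) (M = (sqrt(-(1 - 1*(-1)))/(-1))**3 = (-sqrt(-(1 + 1)))**3 = (-sqrt(-1*2))**3 = (-sqrt(-2))**3 = (-I*sqrt(2))**3 = 2*I*sqrt(2) ≈ 2.8284*I)
1/M = 1/(2*I*sqrt(2)) = -I*sqrt(2)/4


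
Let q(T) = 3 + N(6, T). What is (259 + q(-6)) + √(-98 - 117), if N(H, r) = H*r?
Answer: 226 + I*√215 ≈ 226.0 + 14.663*I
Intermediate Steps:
q(T) = 3 + 6*T
(259 + q(-6)) + √(-98 - 117) = (259 + (3 + 6*(-6))) + √(-98 - 117) = (259 + (3 - 36)) + √(-215) = (259 - 33) + I*√215 = 226 + I*√215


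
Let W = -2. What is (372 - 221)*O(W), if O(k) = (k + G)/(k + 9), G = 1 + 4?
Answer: 453/7 ≈ 64.714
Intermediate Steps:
G = 5
O(k) = (5 + k)/(9 + k) (O(k) = (k + 5)/(k + 9) = (5 + k)/(9 + k))
(372 - 221)*O(W) = (372 - 221)*((5 - 2)/(9 - 2)) = 151*(3/7) = 453/7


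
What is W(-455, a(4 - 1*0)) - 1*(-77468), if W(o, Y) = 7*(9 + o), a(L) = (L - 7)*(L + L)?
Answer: 74346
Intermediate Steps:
a(L) = 2*L*(-7 + L) (a(L) = (-7 + L)*(2*L) = 2*L*(-7 + L))
W(o, Y) = 63 + 7*o
W(-455, a(4 - 1*0)) - 1*(-77468) = (63 + 7*(-455)) - 1*(-77468) = (63 - 3185) + 77468 = -3122 + 77468 = 74346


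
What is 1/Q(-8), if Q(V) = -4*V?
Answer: 1/32 ≈ 0.031250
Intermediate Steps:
1/Q(-8) = 1/(-4*(-8)) = 1/32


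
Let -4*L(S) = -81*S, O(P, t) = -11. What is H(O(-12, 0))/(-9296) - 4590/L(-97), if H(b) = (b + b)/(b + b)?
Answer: 6320989/2705136 ≈ 2.3367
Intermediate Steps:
H(b) = 1 (H(b) = (2*b)/((2*b)) = (2*b)*(1/(2*b)) = 1)
L(S) = 81*S/4 (L(S) = -(-81)*S/4 = 81*S/4)
H(O(-12, 0))/(-9296) - 4590/L(-97) = 1/(-9296) - 4590/((81/4)*(-97)) = 1*(-1/9296) - 4590/(-7857/4) = -1/9296 - 4590*(-4/7857) = -1/9296 + 680/291 = 6320989/2705136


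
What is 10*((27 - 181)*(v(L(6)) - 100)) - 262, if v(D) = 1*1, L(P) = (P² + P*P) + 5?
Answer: 152198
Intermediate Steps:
L(P) = 5 + 2*P² (L(P) = (P² + P²) + 5 = 2*P² + 5 = 5 + 2*P²)
v(D) = 1
10*((27 - 181)*(v(L(6)) - 100)) - 262 = 10*((27 - 181)*(1 - 100)) - 262 = 10*(-154*(-99)) - 262 = 10*15246 - 262 = 152460 - 262 = 152198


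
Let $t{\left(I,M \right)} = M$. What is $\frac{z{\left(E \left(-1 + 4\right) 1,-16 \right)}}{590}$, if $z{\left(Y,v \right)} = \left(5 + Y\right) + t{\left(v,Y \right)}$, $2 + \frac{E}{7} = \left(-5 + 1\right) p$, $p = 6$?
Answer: $- \frac{1087}{590} \approx -1.8424$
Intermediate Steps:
$E = -182$ ($E = -14 + 7 \left(-5 + 1\right) 6 = -14 + 7 \left(\left(-4\right) 6\right) = -14 + 7 \left(-24\right) = -14 - 168 = -182$)
$z{\left(Y,v \right)} = 5 + 2 Y$ ($z{\left(Y,v \right)} = \left(5 + Y\right) + Y = 5 + 2 Y$)
$\frac{z{\left(E \left(-1 + 4\right) 1,-16 \right)}}{590} = \frac{5 + 2 - 182 \left(-1 + 4\right) 1}{590} = \left(5 + 2 \left(-182\right) 3 \cdot 1\right) \frac{1}{590} = \left(5 + 2 \left(\left(-546\right) 1\right)\right) \frac{1}{590} = \left(5 + 2 \left(-546\right)\right) \frac{1}{590} = \left(5 - 1092\right) \frac{1}{590} = \left(-1087\right) \frac{1}{590} = - \frac{1087}{590}$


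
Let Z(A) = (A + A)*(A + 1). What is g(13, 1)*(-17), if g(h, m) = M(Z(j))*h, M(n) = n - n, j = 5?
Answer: 0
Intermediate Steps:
Z(A) = 2*A*(1 + A) (Z(A) = (2*A)*(1 + A) = 2*A*(1 + A))
M(n) = 0
g(h, m) = 0 (g(h, m) = 0*h = 0)
g(13, 1)*(-17) = 0*(-17) = 0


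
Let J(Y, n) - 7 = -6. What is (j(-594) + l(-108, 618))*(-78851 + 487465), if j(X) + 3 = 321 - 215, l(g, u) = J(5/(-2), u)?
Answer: 42495856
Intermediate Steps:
J(Y, n) = 1 (J(Y, n) = 7 - 6 = 1)
l(g, u) = 1
j(X) = 103 (j(X) = -3 + (321 - 215) = -3 + 106 = 103)
(j(-594) + l(-108, 618))*(-78851 + 487465) = (103 + 1)*(-78851 + 487465) = 104*408614 = 42495856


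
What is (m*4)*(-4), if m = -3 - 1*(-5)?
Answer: -32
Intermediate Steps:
m = 2 (m = -3 + 5 = 2)
(m*4)*(-4) = (2*4)*(-4) = 8*(-4) = -32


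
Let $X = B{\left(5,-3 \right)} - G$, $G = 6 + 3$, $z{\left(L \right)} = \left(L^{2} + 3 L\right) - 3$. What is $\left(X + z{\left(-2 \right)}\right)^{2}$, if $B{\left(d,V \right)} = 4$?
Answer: $100$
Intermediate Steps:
$z{\left(L \right)} = -3 + L^{2} + 3 L$
$G = 9$
$X = -5$ ($X = 4 - 9 = -5$)
$\left(X + z{\left(-2 \right)}\right)^{2} = \left(-5 + \left(-3 + \left(-2\right)^{2} + 3 \left(-2\right)\right)\right)^{2} = \left(-5 - 5\right)^{2} = \left(-10\right)^{2} = 100$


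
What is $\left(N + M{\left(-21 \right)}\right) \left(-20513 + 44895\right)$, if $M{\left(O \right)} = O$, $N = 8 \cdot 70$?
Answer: $13141898$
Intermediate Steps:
$N = 560$
$\left(N + M{\left(-21 \right)}\right) \left(-20513 + 44895\right) = \left(560 - 21\right) \left(-20513 + 44895\right) = 539 \cdot 24382 = 13141898$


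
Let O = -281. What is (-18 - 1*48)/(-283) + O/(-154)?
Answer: 89687/43582 ≈ 2.0579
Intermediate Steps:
(-18 - 1*48)/(-283) + O/(-154) = (-18 - 1*48)/(-283) - 281/(-154) = (-18 - 48)*(-1/283) - 281*(-1/154) = -66*(-1/283) + 281/154 = 66/283 + 281/154 = 89687/43582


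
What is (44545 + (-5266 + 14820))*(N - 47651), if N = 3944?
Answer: -2364504993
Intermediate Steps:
(44545 + (-5266 + 14820))*(N - 47651) = (44545 + (-5266 + 14820))*(3944 - 47651) = (44545 + 9554)*(-43707) = 54099*(-43707) = -2364504993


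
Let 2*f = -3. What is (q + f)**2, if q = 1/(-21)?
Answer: 4225/1764 ≈ 2.3951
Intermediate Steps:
f = -3/2 (f = (1/2)*(-3) = -3/2 ≈ -1.5000)
q = -1/21 ≈ -0.047619
(q + f)**2 = (-1/21 - 3/2)**2 = (-65/42)**2 = 4225/1764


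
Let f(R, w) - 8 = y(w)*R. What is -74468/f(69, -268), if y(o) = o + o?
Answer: 18617/9244 ≈ 2.0140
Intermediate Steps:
y(o) = 2*o
f(R, w) = 8 + 2*R*w (f(R, w) = 8 + (2*w)*R = 8 + 2*R*w)
-74468/f(69, -268) = -74468/(8 + 2*69*(-268)) = -74468/(8 - 36984) = -74468/(-36976) = -74468*(-1/36976) = 18617/9244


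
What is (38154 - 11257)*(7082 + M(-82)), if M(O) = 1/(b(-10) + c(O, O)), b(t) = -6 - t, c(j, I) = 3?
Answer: 1333418775/7 ≈ 1.9049e+8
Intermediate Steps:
M(O) = ⅐ (M(O) = 1/((-6 - 1*(-10)) + 3) = 1/((-6 + 10) + 3) = 1/(4 + 3) = 1/7 = ⅐)
(38154 - 11257)*(7082 + M(-82)) = (38154 - 11257)*(7082 + ⅐) = 26897*(49575/7) = 1333418775/7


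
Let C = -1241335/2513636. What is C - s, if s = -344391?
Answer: 865672374341/2513636 ≈ 3.4439e+5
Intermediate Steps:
C = -1241335/2513636 (C = -1241335*1/2513636 = -1241335/2513636 ≈ -0.49384)
C - s = -1241335/2513636 - 1*(-344391) = -1241335/2513636 + 344391 = 865672374341/2513636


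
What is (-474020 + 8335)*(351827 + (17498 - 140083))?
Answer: -106754560770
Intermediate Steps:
(-474020 + 8335)*(351827 + (17498 - 140083)) = -465685*(351827 - 122585) = -465685*229242 = -106754560770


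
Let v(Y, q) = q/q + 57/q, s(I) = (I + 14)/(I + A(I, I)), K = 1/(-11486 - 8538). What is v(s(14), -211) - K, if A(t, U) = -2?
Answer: 3083907/4225064 ≈ 0.72991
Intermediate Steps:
K = -1/20024 (K = 1/(-20024) = -1/20024 ≈ -4.9940e-5)
s(I) = (14 + I)/(-2 + I) (s(I) = (I + 14)/(I - 2) = (14 + I)/(-2 + I))
v(Y, q) = 1 + 57/q
v(s(14), -211) - K = (57 - 211)/(-211) - 1*(-1/20024) = -1/211*(-154) + 1/20024 = 154/211 + 1/20024 = 3083907/4225064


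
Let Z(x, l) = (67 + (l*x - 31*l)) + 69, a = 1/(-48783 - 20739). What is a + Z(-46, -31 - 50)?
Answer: 443063705/69522 ≈ 6373.0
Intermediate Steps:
a = -1/69522 (a = 1/(-69522) = -1/69522 ≈ -1.4384e-5)
Z(x, l) = 136 - 31*l + l*x (Z(x, l) = (67 + (-31*l + l*x)) + 69 = (67 - 31*l + l*x) + 69 = 136 - 31*l + l*x)
a + Z(-46, -31 - 50) = -1/69522 + (136 - 31*(-31 - 50) + (-31 - 50)*(-46)) = -1/69522 + (136 - 31*(-81) - 81*(-46)) = -1/69522 + (136 + 2511 + 3726) = -1/69522 + 6373 = 443063705/69522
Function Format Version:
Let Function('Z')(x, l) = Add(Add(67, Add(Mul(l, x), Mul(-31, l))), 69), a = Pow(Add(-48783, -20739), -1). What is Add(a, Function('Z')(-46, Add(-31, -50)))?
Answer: Rational(443063705, 69522) ≈ 6373.0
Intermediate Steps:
a = Rational(-1, 69522) (a = Pow(-69522, -1) = Rational(-1, 69522) ≈ -1.4384e-5)
Function('Z')(x, l) = Add(136, Mul(-31, l), Mul(l, x)) (Function('Z')(x, l) = Add(Add(67, Add(Mul(-31, l), Mul(l, x))), 69) = Add(Add(67, Mul(-31, l), Mul(l, x)), 69) = Add(136, Mul(-31, l), Mul(l, x)))
Add(a, Function('Z')(-46, Add(-31, -50))) = Add(Rational(-1, 69522), Add(136, Mul(-31, Add(-31, -50)), Mul(Add(-31, -50), -46))) = Add(Rational(-1, 69522), Add(136, Mul(-31, -81), Mul(-81, -46))) = Add(Rational(-1, 69522), Add(136, 2511, 3726)) = Add(Rational(-1, 69522), 6373) = Rational(443063705, 69522)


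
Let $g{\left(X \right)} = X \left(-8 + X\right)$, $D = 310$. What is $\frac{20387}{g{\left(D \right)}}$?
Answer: $\frac{20387}{93620} \approx 0.21776$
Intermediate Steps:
$\frac{20387}{g{\left(D \right)}} = \frac{20387}{310 \left(-8 + 310\right)} = \frac{20387}{310 \cdot 302} = \frac{20387}{93620}$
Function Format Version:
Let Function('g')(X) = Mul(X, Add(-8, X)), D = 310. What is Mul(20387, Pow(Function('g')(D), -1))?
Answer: Rational(20387, 93620) ≈ 0.21776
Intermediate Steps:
Mul(20387, Pow(Function('g')(D), -1)) = Mul(20387, Pow(Mul(310, Add(-8, 310)), -1)) = Mul(20387, Pow(Mul(310, 302), -1)) = Mul(20387, Pow(93620, -1)) = Mul(20387, Rational(1, 93620)) = Rational(20387, 93620)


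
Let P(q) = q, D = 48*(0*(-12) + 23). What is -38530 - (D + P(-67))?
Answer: -39567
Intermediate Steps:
D = 1104 (D = 48*(0 + 23) = 48*23 = 1104)
-38530 - (D + P(-67)) = -38530 - (1104 - 67) = -38530 - 1*1037 = -38530 - 1037 = -39567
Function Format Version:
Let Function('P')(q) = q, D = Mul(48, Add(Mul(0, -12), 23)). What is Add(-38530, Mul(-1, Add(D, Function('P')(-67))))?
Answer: -39567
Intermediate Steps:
D = 1104 (D = Mul(48, Add(0, 23)) = Mul(48, 23) = 1104)
Add(-38530, Mul(-1, Add(D, Function('P')(-67)))) = Add(-38530, Mul(-1, Add(1104, -67))) = Add(-38530, Mul(-1, 1037)) = Add(-38530, -1037) = -39567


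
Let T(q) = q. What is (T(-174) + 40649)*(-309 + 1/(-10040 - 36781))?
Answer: -585579752750/46821 ≈ -1.2507e+7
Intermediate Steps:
(T(-174) + 40649)*(-309 + 1/(-10040 - 36781)) = (-174 + 40649)*(-309 + 1/(-10040 - 36781)) = 40475*(-309 + 1/(-46821)) = 40475*(-309 - 1/46821) = 40475*(-14467690/46821) = -585579752750/46821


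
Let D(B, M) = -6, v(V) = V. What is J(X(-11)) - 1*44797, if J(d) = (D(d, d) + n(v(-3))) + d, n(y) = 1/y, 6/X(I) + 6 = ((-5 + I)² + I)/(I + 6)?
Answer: -7392568/165 ≈ -44803.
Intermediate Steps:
X(I) = 6/(-6 + (I + (-5 + I)²)/(6 + I)) (X(I) = 6/(-6 + ((-5 + I)² + I)/(I + 6)) = 6/(-6 + (I + (-5 + I)²)/(6 + I)))
J(d) = -19/3 + d (J(d) = (-6 + 1/(-3)) + d = (-6 - ⅓) + d = -19/3 + d)
J(X(-11)) - 1*44797 = (-19/3 + 6*(6 - 11)/(-11 + (-11)² - 15*(-11))) - 1*44797 = (-19/3 + 6*(-5)/(-11 + 121 + 165)) - 44797 = (-19/3 + 6*(-5)/275) - 44797 = (-19/3 + 6*(1/275)*(-5)) - 44797 = (-19/3 - 6/55) - 44797 = -1063/165 - 44797 = -7392568/165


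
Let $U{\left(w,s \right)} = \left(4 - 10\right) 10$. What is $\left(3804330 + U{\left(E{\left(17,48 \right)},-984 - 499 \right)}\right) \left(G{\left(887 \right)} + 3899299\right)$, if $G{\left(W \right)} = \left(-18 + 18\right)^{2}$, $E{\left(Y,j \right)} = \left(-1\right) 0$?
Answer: $14833986206730$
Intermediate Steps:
$E{\left(Y,j \right)} = 0$
$G{\left(W \right)} = 0$ ($G{\left(W \right)} = 0^{2} = 0$)
$U{\left(w,s \right)} = -60$ ($U{\left(w,s \right)} = \left(-6\right) 10 = -60$)
$\left(3804330 + U{\left(E{\left(17,48 \right)},-984 - 499 \right)}\right) \left(G{\left(887 \right)} + 3899299\right) = \left(3804330 - 60\right) \left(0 + 3899299\right) = 3804270 \cdot 3899299 = 14833986206730$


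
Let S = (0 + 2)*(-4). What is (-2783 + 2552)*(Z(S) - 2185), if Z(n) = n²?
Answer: 489951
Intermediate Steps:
S = -8 (S = 2*(-4) = -8)
(-2783 + 2552)*(Z(S) - 2185) = (-2783 + 2552)*((-8)² - 2185) = -231*(64 - 2185) = -231*(-2121) = 489951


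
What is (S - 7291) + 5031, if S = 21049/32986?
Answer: -74527311/32986 ≈ -2259.4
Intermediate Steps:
S = 21049/32986 (S = 21049*(1/32986) = 21049/32986 ≈ 0.63812)
(S - 7291) + 5031 = (21049/32986 - 7291) + 5031 = -240479877/32986 + 5031 = -74527311/32986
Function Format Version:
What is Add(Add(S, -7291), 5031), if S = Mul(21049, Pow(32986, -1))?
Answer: Rational(-74527311, 32986) ≈ -2259.4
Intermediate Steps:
S = Rational(21049, 32986) (S = Mul(21049, Rational(1, 32986)) = Rational(21049, 32986) ≈ 0.63812)
Add(Add(S, -7291), 5031) = Add(Add(Rational(21049, 32986), -7291), 5031) = Add(Rational(-240479877, 32986), 5031) = Rational(-74527311, 32986)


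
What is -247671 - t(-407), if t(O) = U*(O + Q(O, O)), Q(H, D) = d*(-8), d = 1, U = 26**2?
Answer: 32869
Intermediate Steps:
U = 676
Q(H, D) = -8 (Q(H, D) = 1*(-8) = -8)
t(O) = -5408 + 676*O (t(O) = 676*(O - 8) = 676*(-8 + O) = -5408 + 676*O)
-247671 - t(-407) = -247671 - (-5408 + 676*(-407)) = -247671 - (-5408 - 275132) = -247671 - 1*(-280540) = -247671 + 280540 = 32869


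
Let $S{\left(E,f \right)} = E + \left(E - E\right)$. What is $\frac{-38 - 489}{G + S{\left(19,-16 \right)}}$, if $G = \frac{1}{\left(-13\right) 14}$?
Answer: $- \frac{95914}{3457} \approx -27.745$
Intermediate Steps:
$S{\left(E,f \right)} = E$ ($S{\left(E,f \right)} = E + 0 = E$)
$G = - \frac{1}{182}$ ($G = \frac{1}{-182} = - \frac{1}{182} \approx -0.0054945$)
$\frac{-38 - 489}{G + S{\left(19,-16 \right)}} = \frac{-38 - 489}{- \frac{1}{182} + 19} = - \frac{527}{\frac{3457}{182}} = \left(-527\right) \frac{182}{3457} = - \frac{95914}{3457}$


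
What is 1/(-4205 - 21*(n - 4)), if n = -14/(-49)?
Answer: -1/4127 ≈ -0.00024231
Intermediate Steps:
n = 2/7 (n = -14*(-1/49) = 2/7 ≈ 0.28571)
1/(-4205 - 21*(n - 4)) = 1/(-4205 - 21*(2/7 - 4)) = 1/(-4205 - 21*(-26/7)) = 1/(-4205 + 78) = 1/(-4127) = -1/4127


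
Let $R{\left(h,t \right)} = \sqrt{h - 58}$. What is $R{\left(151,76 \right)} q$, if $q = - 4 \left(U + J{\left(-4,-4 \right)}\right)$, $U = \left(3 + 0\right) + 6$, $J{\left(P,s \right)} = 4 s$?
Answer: $28 \sqrt{93} \approx 270.02$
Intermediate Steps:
$R{\left(h,t \right)} = \sqrt{-58 + h}$
$U = 9$ ($U = 3 + 6 = 9$)
$q = 28$ ($q = - 4 \left(9 + 4 \left(-4\right)\right) = - 4 \left(9 - 16\right) = \left(-4\right) \left(-7\right) = 28$)
$R{\left(151,76 \right)} q = \sqrt{-58 + 151} \cdot 28 = \sqrt{93} \cdot 28 = 28 \sqrt{93}$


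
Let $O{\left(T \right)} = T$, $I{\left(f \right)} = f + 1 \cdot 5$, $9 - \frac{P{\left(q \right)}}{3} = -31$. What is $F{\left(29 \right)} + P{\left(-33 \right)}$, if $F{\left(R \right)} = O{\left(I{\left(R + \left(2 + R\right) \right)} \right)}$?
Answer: $185$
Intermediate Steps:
$P{\left(q \right)} = 120$ ($P{\left(q \right)} = 27 - -93 = 27 + 93 = 120$)
$I{\left(f \right)} = 5 + f$ ($I{\left(f \right)} = f + 5 = 5 + f$)
$F{\left(R \right)} = 7 + 2 R$ ($F{\left(R \right)} = 5 + \left(R + \left(2 + R\right)\right) = 5 + \left(2 + 2 R\right) = 7 + 2 R$)
$F{\left(29 \right)} + P{\left(-33 \right)} = \left(7 + 2 \cdot 29\right) + 120 = \left(7 + 58\right) + 120 = 65 + 120 = 185$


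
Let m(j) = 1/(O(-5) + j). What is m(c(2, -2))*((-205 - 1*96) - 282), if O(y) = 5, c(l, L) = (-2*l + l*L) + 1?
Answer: 583/2 ≈ 291.50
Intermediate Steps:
c(l, L) = 1 - 2*l + L*l (c(l, L) = (-2*l + L*l) + 1 = 1 - 2*l + L*l)
m(j) = 1/(5 + j)
m(c(2, -2))*((-205 - 1*96) - 282) = ((-205 - 1*96) - 282)/(5 + (1 - 2*2 - 2*2)) = ((-205 - 96) - 282)/(5 + (1 - 4 - 4)) = (-301 - 282)/(5 - 7) = -583/(-2) = -1/2*(-583) = 583/2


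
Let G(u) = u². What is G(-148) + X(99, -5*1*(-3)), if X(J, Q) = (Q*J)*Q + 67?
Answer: 44246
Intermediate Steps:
X(J, Q) = 67 + J*Q² (X(J, Q) = (J*Q)*Q + 67 = J*Q² + 67 = 67 + J*Q²)
G(-148) + X(99, -5*1*(-3)) = (-148)² + (67 + 99*(-5*1*(-3))²) = 21904 + (67 + 99*(-5*(-3))²) = 21904 + (67 + 99*15²) = 21904 + (67 + 99*225) = 21904 + (67 + 22275) = 21904 + 22342 = 44246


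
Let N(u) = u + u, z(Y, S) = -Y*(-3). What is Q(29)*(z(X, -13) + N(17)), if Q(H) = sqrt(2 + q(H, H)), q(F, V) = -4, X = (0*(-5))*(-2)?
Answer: 34*I*sqrt(2) ≈ 48.083*I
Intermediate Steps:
X = 0 (X = 0*(-2) = 0)
z(Y, S) = 3*Y
N(u) = 2*u
Q(H) = I*sqrt(2) (Q(H) = sqrt(2 - 4) = sqrt(-2) = I*sqrt(2))
Q(29)*(z(X, -13) + N(17)) = (I*sqrt(2))*(3*0 + 2*17) = (I*sqrt(2))*(0 + 34) = (I*sqrt(2))*34 = 34*I*sqrt(2)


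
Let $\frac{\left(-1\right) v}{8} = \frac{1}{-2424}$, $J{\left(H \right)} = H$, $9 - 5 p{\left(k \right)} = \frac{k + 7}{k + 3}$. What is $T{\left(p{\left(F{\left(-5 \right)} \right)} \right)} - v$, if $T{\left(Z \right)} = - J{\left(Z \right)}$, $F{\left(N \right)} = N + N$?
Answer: $- \frac{3643}{2121} \approx -1.7176$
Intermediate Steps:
$F{\left(N \right)} = 2 N$
$p{\left(k \right)} = \frac{9}{5} - \frac{7 + k}{5 \left(3 + k\right)}$ ($p{\left(k \right)} = \frac{9}{5} - \frac{\left(k + 7\right) \frac{1}{k + 3}}{5} = \frac{9}{5} - \frac{\left(7 + k\right) \frac{1}{3 + k}}{5} = \frac{9}{5} - \frac{\frac{1}{3 + k} \left(7 + k\right)}{5} = \frac{9}{5} - \frac{7 + k}{5 \left(3 + k\right)}$)
$v = \frac{1}{303}$ ($v = - \frac{8}{-2424} = \left(-8\right) \left(- \frac{1}{2424}\right) = \frac{1}{303} \approx 0.0033003$)
$T{\left(Z \right)} = - Z$
$T{\left(p{\left(F{\left(-5 \right)} \right)} \right)} - v = - \frac{4 \left(5 + 2 \cdot 2 \left(-5\right)\right)}{5 \left(3 + 2 \left(-5\right)\right)} - \frac{1}{303} = - \frac{4 \left(5 + 2 \left(-10\right)\right)}{5 \left(3 - 10\right)} - \frac{1}{303} = - \frac{4 \left(5 - 20\right)}{5 \left(-7\right)} - \frac{1}{303} = - \frac{4 \left(-1\right) \left(-15\right)}{5 \cdot 7} - \frac{1}{303} = \left(-1\right) \frac{12}{7} - \frac{1}{303} = - \frac{12}{7} - \frac{1}{303} = - \frac{3643}{2121}$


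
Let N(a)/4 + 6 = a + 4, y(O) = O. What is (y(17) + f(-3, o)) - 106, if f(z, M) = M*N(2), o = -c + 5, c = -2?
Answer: -89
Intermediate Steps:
N(a) = -8 + 4*a (N(a) = -24 + 4*(a + 4) = -24 + 4*(4 + a) = -24 + (16 + 4*a) = -8 + 4*a)
o = 7 (o = -1*(-2) + 5 = 2 + 5 = 7)
f(z, M) = 0 (f(z, M) = M*(-8 + 4*2) = M*(-8 + 8) = M*0 = 0)
(y(17) + f(-3, o)) - 106 = (17 + 0) - 106 = 17 - 106 = -89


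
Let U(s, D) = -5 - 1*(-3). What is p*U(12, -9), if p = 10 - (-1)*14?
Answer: -48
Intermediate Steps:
U(s, D) = -2 (U(s, D) = -5 + 3 = -2)
p = 24 (p = 10 - 1*(-14) = 10 + 14 = 24)
p*U(12, -9) = 24*(-2) = -48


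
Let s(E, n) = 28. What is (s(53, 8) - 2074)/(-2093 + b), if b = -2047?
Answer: 341/690 ≈ 0.49420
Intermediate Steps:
(s(53, 8) - 2074)/(-2093 + b) = (28 - 2074)/(-2093 - 2047) = -2046/(-4140) = -2046*(-1/4140) = 341/690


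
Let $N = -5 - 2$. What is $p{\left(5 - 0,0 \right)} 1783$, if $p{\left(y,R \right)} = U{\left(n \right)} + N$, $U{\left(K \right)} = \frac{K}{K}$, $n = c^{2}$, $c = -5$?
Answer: $-10698$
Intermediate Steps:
$n = 25$ ($n = \left(-5\right)^{2} = 25$)
$U{\left(K \right)} = 1$
$N = -7$ ($N = -5 - 2 = -7$)
$p{\left(y,R \right)} = -6$ ($p{\left(y,R \right)} = 1 - 7 = -6$)
$p{\left(5 - 0,0 \right)} 1783 = \left(-6\right) 1783 = -10698$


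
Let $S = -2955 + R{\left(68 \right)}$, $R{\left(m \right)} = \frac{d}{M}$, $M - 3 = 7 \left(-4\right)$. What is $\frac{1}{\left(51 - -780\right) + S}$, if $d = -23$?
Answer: $- \frac{25}{53077} \approx -0.00047101$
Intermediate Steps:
$M = -25$ ($M = 3 + 7 \left(-4\right) = 3 - 28 = -25$)
$R{\left(m \right)} = \frac{23}{25}$ ($R{\left(m \right)} = - \frac{23}{-25} = \left(-23\right) \left(- \frac{1}{25}\right) = \frac{23}{25}$)
$S = - \frac{73852}{25}$ ($S = -2955 + \frac{23}{25} = - \frac{73852}{25} \approx -2954.1$)
$\frac{1}{\left(51 - -780\right) + S} = \frac{1}{\left(51 - -780\right) - \frac{73852}{25}} = \frac{1}{\left(51 + 780\right) - \frac{73852}{25}} = \frac{1}{831 - \frac{73852}{25}} = \frac{1}{- \frac{53077}{25}} = - \frac{25}{53077}$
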